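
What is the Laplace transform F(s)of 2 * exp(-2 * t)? 2/(s + 2)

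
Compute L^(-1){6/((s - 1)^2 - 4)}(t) 3 * exp(t) * sinh(2 * t)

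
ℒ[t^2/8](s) 1/(4 * s^3)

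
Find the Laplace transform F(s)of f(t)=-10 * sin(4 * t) -40/(s^2+16)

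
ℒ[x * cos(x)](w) (w^2 - 1)/(w^2+1)^2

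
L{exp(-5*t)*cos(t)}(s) (s + 5)/((s + 5)^2 + 1)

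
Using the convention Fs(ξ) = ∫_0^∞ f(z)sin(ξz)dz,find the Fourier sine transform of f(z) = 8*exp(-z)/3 8*ξ/(3*(ξ^2 + 1))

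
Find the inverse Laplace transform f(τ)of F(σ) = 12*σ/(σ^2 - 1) 12*cosh(τ)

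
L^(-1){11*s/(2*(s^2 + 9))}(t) 11*cos(3*t)/2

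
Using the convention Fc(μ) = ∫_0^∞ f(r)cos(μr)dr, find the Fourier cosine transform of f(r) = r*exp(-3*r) (9 - μ^2)/(μ^2 + 9)^2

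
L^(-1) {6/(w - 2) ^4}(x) x^3 * exp(2 * x) 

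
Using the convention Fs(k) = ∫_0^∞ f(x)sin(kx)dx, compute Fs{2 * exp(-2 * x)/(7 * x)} 2 * atan(k/2)/7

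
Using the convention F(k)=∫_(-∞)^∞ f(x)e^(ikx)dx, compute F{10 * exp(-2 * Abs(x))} 40/(k^2 + 4)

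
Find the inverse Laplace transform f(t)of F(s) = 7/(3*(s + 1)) 7*exp(-t)/3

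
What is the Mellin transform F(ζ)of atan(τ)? -pi * sec(pi * ζ/2)/(2 * ζ)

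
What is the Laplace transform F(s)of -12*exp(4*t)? -12/(s - 4)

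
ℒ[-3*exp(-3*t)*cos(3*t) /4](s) 3*(-s - 3) /(4*((s+3) ^2+9) ) 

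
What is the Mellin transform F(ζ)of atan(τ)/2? -pi*sec(pi*ζ/2)/(4*ζ)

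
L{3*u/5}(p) 3/(5*p^2)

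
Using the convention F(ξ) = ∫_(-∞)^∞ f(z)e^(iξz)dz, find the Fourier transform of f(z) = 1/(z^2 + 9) pi * exp(-3 * Abs(ξ))/3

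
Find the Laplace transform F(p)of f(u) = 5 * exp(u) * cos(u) 5 * (p - 1)/((p - 1)^2 + 1)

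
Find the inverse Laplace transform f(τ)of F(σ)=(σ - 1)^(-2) τ * exp(τ)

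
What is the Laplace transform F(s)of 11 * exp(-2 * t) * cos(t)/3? 11 * (s + 2)/(3 * ((s + 2)^2 + 1))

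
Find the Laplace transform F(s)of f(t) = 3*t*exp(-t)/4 3/(4*(s + 1)^2)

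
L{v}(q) q^(-2)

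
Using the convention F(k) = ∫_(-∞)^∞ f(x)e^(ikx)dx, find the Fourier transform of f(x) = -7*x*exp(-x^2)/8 -7*I*sqrt(pi)*k*exp(-k^2/4)/16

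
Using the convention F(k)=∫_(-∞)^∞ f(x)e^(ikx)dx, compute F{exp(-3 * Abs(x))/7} 6/(7 * (k^2 + 9))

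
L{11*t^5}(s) 1320/s^6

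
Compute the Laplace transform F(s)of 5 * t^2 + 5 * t 10/s^3 + 5/s^2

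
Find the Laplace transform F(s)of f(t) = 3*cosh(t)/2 3*s/(2*(s^2 - 1))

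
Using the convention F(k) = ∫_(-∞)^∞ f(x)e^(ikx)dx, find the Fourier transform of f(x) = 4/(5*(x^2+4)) 2*pi*exp(-2*Abs(k))/5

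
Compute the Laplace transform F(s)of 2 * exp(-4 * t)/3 2/(3 * (s + 4))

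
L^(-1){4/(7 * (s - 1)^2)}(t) 4 * t * exp(t)/7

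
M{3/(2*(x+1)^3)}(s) 3*pi*(s - 2)*(s - 1)/(4*sin(pi*s))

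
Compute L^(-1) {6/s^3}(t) 3 * t^2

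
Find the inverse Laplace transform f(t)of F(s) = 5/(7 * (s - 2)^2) 5 * t * exp(2 * t)/7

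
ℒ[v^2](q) 2/q^3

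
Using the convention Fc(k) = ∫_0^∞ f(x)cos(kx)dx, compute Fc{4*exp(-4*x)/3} 16/(3*(k^2 + 16))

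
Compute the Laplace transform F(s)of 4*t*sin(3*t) 24*s/(s^2 + 9)^2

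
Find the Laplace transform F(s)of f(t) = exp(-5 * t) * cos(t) (s+5)/((s+5)^2+1)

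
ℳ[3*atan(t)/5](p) -3*pi*sec(pi*p/2)/(10*p)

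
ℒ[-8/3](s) -8/(3 * s)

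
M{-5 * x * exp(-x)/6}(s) -5 * gamma(s + 1)/6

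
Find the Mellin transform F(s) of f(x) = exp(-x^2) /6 gamma(s/2) /12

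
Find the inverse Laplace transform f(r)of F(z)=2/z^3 r^2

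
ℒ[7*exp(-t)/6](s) 7/(6*(s + 1))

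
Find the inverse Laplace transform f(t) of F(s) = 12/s 12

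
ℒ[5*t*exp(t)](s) 5/(s - 1)^2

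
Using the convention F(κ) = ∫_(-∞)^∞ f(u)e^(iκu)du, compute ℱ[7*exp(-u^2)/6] 7*sqrt(pi)*exp(-κ^2/4)/6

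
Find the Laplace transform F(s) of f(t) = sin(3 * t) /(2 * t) atan(3/s) /2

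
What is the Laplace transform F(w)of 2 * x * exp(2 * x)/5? 2/(5 * (w - 2)^2)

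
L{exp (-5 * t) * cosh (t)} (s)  (s + 5)/ ( (s + 5)^2 - 1)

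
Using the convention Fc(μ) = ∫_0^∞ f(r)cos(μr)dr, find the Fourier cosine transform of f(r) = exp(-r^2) sqrt(pi)*exp(-μ^2/4)/2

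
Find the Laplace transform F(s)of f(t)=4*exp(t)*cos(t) 4*(s - 1)/((s - 1)^2 + 1)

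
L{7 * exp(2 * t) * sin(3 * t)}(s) 21/((s - 2)^2 + 9)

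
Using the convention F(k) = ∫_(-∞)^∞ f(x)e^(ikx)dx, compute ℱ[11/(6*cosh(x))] 11*pi/(6*cosh(pi*k/2))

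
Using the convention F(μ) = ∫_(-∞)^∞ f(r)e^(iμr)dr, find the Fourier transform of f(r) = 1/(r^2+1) pi*exp(-Abs(μ))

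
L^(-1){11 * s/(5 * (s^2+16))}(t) 11 * cos(4 * t)/5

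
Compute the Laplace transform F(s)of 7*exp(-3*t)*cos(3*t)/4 7*(s + 3)/(4*((s + 3)^2 + 9))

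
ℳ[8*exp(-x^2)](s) 4*gamma(s/2)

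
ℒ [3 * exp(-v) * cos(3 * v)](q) 3 * (q + 1)/((q + 1)^2 + 9)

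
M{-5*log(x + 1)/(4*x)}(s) 5*pi*csc(pi*s)/(4*(s - 1))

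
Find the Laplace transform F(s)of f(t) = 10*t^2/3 20/(3*s^3)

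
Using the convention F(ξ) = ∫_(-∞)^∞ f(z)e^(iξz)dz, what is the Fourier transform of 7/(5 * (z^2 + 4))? 7 * pi * exp(-2 * Abs(ξ))/10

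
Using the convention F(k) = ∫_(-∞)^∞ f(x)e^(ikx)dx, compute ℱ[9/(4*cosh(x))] 9*pi/(4*cosh(pi*k/2))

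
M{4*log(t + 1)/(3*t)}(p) -4*pi*csc(pi*p)/(3*p - 3)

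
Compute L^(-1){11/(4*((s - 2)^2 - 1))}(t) 11*exp(2*t)*sinh(t)/4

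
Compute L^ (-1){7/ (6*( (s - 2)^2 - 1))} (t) 7*exp (2*t)*sinh (t)/6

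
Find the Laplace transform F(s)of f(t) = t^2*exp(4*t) 2/(s - 4)^3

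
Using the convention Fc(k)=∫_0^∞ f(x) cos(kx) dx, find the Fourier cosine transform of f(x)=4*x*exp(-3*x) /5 4*(9 - k^2) /(5*(k^2 + 9) ^2) 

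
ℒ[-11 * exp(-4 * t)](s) -11/(s + 4)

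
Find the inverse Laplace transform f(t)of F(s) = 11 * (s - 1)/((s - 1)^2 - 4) 11 * exp(t) * cosh(2 * t)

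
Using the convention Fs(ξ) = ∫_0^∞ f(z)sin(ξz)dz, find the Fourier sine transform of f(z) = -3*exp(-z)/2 -3*ξ/(2*ξ^2 + 2)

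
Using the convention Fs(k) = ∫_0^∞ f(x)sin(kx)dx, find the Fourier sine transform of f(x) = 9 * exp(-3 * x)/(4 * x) 9 * atan(k/3)/4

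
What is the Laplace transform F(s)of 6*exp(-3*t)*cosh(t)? 6*(s + 3)/((s + 3)^2 - 1)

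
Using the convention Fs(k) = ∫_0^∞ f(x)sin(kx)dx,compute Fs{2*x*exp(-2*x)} 8*k/(k^2+4)^2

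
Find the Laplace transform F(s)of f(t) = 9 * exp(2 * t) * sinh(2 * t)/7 18/(7 * s * (s - 4))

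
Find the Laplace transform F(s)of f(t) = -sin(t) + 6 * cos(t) 6 * s/(s^2 + 1) - 1/(s^2 + 1)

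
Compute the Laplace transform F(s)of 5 5/s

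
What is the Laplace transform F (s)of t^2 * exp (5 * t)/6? 1/ (3 * (s - 5)^3)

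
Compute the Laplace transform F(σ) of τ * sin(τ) 2 * σ/(σ^2 + 1) ^2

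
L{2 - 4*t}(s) 2/s - 4/s^2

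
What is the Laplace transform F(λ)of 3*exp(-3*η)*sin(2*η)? 6/((λ + 3)^2 + 4)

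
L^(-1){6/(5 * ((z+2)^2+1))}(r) 6 * exp(-2 * r) * sin(r)/5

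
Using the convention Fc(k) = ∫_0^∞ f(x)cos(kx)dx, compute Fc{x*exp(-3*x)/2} (9 - k^2)/(2*(k^2 + 9)^2)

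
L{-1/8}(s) -1/(8 * s)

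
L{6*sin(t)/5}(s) 6/(5*(s^2 + 1))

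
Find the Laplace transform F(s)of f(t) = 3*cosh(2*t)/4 3*s/(4*(s^2 - 4))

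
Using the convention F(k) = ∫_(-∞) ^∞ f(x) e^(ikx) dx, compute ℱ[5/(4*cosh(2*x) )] 5*pi/(8*cosh(pi*k/4) ) 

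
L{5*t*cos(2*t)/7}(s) 5*(s^2 - 4)/(7*(s^2 + 4)^2)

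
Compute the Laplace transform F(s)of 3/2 3/(2 * s)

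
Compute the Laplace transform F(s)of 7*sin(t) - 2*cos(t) 7/(s^2 + 1) - 2*s/(s^2 + 1)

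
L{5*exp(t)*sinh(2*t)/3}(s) 10/(3*((s - 1)^2-4))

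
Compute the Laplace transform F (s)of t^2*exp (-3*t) 2/ (s+3)^3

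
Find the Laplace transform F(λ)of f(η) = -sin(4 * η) -4/(λ^2 + 16)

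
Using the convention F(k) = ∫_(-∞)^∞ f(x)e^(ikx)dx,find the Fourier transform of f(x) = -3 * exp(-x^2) -3 * sqrt(pi) * exp(-k^2/4)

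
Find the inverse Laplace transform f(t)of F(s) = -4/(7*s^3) -2*t^2/7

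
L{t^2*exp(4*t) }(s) 2/(s - 4) ^3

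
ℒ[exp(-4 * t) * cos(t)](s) (s + 4)/((s + 4)^2 + 1)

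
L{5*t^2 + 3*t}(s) 3/s^2 + 10/s^3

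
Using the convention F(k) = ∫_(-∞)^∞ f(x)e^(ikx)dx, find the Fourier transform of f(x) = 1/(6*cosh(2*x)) pi/(12*cosh(pi*k/4))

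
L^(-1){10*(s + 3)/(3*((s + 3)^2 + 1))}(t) 10*exp(-3*t)*cos(t)/3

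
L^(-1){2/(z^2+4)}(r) sin(2 * r)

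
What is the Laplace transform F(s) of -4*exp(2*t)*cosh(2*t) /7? 4*(2 - s) /(7*s*(s - 4) ) 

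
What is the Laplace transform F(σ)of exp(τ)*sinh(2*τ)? 2/((σ - 1)^2 - 4)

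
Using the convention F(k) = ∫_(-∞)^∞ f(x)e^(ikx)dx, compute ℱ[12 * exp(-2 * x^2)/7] 6 * sqrt(2) * sqrt(pi) * exp(-k^2/8)/7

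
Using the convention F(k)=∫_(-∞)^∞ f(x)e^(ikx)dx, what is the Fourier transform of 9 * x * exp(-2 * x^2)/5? 9 * sqrt(2) * I * sqrt(pi) * k * exp(-k^2/8)/40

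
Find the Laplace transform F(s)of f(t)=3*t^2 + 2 6/s^3 + 2/s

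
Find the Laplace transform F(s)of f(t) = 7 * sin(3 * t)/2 21/(2 * (s^2 + 9))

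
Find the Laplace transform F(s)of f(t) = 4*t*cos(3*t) 4*(s^2 - 9)/(s^2 + 9)^2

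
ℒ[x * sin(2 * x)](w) 4 * w/(w^2 + 4)^2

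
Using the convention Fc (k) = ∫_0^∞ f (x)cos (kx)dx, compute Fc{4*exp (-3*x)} 12/ (k^2 + 9)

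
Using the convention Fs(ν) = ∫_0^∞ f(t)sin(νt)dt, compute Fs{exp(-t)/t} atan(ν)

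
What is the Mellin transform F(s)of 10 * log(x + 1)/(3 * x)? -10 * pi * csc(pi * s)/(3 * s - 3)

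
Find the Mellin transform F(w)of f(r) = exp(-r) gamma(w)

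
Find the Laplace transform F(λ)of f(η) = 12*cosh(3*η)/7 12*λ/(7*(λ^2 - 9))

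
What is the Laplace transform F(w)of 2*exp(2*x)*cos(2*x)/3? 2*(w - 2)/(3*((w - 2)^2+4))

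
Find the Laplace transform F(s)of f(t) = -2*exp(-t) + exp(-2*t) 1/(s + 2) - 2/(s + 1)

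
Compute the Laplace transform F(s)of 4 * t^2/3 8/(3 * s^3)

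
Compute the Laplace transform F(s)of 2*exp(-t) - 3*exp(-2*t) 2/(s + 1) - 3/(s + 2)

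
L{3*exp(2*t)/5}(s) 3/(5*(s - 2))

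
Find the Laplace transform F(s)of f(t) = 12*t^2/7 24/(7*s^3)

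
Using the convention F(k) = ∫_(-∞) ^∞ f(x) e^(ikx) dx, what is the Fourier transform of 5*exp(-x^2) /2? 5*sqrt(pi)*exp(-k^2/4) /2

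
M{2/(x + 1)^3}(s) gamma(s) * gamma(3 - s)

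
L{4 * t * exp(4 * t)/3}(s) 4/(3 * (s - 4)^2)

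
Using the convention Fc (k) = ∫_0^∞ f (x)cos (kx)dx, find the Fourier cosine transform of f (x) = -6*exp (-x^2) -3*sqrt (pi)*exp (-k^2/4)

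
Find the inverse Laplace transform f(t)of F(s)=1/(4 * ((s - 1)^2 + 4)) exp(t) * sin(2 * t)/8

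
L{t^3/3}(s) 2/s^4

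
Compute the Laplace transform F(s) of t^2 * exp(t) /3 2/(3 * (s - 1) ^3) 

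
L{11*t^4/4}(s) 66/s^5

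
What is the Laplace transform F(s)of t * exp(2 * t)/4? 1/(4 * (s - 2)^2)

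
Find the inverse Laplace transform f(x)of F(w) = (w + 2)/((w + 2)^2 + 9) exp(-2*x)*cos(3*x)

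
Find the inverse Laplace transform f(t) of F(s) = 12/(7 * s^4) 2 * t^3/7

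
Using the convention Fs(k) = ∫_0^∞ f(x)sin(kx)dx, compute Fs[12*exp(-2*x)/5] 12*k/(5*(k^2 + 4))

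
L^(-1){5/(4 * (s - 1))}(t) 5 * exp(t)/4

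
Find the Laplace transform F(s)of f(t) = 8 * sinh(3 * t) 24/(s^2 - 9)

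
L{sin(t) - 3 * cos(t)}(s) 1/(s^2 + 1) - 3 * s/(s^2 + 1)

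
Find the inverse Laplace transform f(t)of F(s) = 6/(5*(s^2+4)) 3*sin(2*t)/5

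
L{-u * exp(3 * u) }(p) -1/(p - 3) ^2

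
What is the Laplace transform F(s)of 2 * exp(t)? 2/(s - 1)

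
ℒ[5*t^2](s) 10/s^3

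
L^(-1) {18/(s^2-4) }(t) 9*sinh(2*t) 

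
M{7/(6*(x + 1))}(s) 7*pi*csc(pi*s)/6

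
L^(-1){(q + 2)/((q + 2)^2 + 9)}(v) exp(-2 * v) * cos(3 * v)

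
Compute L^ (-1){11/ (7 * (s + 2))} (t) 11 * exp (-2 * t)/7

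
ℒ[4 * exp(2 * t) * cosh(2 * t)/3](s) 4 * (s - 2)/(3 * s * (s - 4))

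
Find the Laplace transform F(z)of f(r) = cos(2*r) z/(z^2 + 4)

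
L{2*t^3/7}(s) 12/(7*s^4)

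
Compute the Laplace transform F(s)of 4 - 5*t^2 4/s - 10/s^3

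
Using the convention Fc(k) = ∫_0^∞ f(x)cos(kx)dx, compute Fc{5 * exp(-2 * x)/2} 5/(k^2 + 4)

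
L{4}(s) 4/s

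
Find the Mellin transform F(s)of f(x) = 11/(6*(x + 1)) 11*pi*csc(pi*s)/6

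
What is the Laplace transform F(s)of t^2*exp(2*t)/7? 2/(7*(s - 2)^3)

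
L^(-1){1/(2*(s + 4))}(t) exp(-4*t)/2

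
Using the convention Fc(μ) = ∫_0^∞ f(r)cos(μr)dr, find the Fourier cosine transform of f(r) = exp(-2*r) 2/(μ^2+4)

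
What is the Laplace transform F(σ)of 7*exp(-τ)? 7/(σ + 1)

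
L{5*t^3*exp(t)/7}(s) 30/(7*(s - 1)^4)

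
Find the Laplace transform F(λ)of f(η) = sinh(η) 1/(λ^2 - 1)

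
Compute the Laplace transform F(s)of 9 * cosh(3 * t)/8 9 * s/(8 * (s^2 - 9))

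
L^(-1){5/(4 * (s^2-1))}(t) 5 * sinh(t)/4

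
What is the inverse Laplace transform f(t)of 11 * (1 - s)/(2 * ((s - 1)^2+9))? -11 * exp(t) * cos(3 * t)/2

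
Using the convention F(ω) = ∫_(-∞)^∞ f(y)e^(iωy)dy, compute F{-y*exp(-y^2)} -I*sqrt(pi)*ω*exp(-ω^2/4)/2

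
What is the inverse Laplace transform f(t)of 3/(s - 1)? 3*exp(t)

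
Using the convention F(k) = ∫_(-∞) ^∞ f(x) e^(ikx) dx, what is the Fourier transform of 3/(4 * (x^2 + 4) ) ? 3 * pi * exp(-2 * Abs(k) ) /8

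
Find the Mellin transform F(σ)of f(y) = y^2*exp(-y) gamma(σ + 2)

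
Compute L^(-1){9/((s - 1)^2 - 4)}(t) 9*exp(t)*sinh(2*t)/2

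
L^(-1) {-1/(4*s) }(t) -1/4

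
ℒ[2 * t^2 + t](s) s^(-2) + 4/s^3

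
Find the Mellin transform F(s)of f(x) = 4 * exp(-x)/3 4 * gamma(s)/3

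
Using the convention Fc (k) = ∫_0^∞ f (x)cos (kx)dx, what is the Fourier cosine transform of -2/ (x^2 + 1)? -pi*exp (-k)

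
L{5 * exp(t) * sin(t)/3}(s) 5/(3 * ((s - 1)^2+1))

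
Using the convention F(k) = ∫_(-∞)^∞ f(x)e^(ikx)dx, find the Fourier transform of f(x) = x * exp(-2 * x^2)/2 sqrt(2) * I * sqrt(pi) * k * exp(-k^2/8)/16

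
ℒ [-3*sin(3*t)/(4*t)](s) -3*atan(3/s)/4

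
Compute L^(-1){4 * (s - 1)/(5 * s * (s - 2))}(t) 4 * exp(t) * cosh(t)/5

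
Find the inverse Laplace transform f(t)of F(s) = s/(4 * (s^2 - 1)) cosh(t)/4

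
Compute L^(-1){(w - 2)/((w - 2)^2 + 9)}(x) exp(2 * x) * cos(3 * x)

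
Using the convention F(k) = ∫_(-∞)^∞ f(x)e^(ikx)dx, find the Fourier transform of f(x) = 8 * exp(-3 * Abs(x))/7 48/(7 * (k^2 + 9))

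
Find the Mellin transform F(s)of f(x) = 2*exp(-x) 2*gamma(s)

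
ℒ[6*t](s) 6/s^2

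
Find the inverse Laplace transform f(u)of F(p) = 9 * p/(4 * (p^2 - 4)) 9 * cosh(2 * u)/4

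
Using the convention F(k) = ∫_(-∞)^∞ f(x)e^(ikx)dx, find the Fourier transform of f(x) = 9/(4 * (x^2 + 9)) 3 * pi * exp(-3 * Abs(k))/4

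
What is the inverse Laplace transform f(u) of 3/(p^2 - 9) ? sinh(3*u) 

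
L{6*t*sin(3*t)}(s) 36*s/(s^2 + 9)^2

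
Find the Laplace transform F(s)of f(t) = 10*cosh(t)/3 10*s/(3*(s^2 - 1))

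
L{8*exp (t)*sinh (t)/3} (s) 8/ (3*s*(s - 2))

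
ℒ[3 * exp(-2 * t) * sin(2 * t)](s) 6/((s + 2)^2 + 4)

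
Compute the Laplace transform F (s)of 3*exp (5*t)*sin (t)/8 3/ (8*( (s - 5)^2 + 1))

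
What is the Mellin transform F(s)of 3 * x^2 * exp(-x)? 3 * gamma(s+2)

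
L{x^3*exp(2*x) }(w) 6/(w - 2) ^4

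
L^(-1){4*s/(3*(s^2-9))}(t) 4*cosh(3*t)/3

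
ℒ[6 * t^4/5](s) 144/(5 * s^5)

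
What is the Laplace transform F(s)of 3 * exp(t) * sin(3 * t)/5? 9/(5 * ((s - 1)^2 + 9))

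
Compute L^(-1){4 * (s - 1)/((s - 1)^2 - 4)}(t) 4 * exp(t) * cosh(2 * t)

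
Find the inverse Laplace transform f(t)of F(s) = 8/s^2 8*t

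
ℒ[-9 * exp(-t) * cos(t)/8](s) 9 * (-s - 1)/(8 * ((s+1)^2+1))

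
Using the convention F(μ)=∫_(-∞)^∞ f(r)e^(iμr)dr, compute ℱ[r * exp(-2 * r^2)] sqrt(2) * I * sqrt(pi) * μ * exp(-μ^2/8)/8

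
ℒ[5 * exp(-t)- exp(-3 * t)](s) 5/(s + 1) - 1/(s + 3)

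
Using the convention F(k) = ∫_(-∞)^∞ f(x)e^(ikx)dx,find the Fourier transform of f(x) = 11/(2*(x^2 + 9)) 11*pi*exp(-3*Abs(k))/6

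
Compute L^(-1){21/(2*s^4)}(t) 7*t^3/4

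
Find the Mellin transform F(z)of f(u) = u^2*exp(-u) gamma(z + 2)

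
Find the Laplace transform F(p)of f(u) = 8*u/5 8/(5*p^2)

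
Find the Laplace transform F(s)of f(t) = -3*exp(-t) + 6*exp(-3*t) 6/(s + 3) - 3/(s + 1)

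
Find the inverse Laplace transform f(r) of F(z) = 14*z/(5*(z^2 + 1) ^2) 7*r*sin(r) /5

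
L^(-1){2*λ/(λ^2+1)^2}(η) η*sin(η)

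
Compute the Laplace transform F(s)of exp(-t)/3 1/(3 * (s+1))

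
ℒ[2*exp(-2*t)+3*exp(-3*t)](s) 2/(s+2)+3/(s+3)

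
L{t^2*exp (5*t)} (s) 2/ (s - 5)^3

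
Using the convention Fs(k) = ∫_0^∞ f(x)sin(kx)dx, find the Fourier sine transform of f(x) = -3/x -3*pi/2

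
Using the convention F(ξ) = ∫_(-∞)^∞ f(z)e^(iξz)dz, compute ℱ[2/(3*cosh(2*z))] pi/(3*cosh(pi*ξ/4))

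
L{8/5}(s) 8/(5*s)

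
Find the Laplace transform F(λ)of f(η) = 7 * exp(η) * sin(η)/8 7/(8 * ((λ - 1)^2 + 1))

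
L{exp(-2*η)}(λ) 1/(λ + 2)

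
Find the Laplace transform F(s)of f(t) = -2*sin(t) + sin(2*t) 2/(s^2 + 4) - 2/(s^2 + 1)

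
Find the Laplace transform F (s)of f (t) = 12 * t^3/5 72/ (5 * s^4)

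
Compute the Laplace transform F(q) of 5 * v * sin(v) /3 10 * q/(3 * (q^2 + 1) ^2) 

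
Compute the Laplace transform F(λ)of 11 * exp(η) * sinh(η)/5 11/(5 * λ * (λ - 2))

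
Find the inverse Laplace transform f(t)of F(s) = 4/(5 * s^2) 4 * t/5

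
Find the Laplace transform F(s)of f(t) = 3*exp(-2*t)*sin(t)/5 3/(5*((s + 2)^2 + 1))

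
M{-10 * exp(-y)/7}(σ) -10 * gamma(σ)/7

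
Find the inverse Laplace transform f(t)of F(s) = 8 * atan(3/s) 8 * sin(3 * t)/t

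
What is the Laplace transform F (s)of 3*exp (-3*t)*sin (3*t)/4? 9/ (4*( (s + 3)^2 + 9))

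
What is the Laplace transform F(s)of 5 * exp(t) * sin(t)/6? 5/(6 * ((s - 1)^2 + 1))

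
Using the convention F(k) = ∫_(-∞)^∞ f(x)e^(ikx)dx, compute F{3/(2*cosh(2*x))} 3*pi/(4*cosh(pi*k/4))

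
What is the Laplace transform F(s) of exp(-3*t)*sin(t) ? 1/((s + 3) ^2 + 1) 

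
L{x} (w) w^ (-2)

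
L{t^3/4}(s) 3/(2*s^4) 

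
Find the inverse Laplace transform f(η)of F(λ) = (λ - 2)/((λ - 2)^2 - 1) exp(2*η)*cosh(η)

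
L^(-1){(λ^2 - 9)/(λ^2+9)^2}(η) η * cos(3 * η)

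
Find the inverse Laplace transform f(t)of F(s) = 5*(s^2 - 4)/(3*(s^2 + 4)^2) 5*t*cos(2*t)/3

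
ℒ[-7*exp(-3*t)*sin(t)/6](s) -7/(6*(s + 3)^2 + 6)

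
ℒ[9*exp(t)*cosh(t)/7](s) 9*(s - 1)/(7*s*(s - 2))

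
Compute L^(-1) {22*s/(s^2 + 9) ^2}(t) 11*t*sin(3*t) /3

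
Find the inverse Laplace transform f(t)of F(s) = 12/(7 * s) 12/7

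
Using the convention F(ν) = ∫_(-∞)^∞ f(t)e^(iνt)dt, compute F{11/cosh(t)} 11*pi/cosh(pi*ν/2)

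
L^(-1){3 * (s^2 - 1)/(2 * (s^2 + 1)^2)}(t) 3 * t * cos(t)/2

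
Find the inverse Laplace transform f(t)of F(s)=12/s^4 2*t^3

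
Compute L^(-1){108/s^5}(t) 9*t^4/2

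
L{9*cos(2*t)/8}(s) 9*s/(8*(s^2 + 4))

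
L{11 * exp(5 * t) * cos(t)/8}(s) 11 * (s - 5)/(8 * ((s - 5)^2 + 1))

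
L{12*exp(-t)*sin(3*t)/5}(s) 36/(5*((s + 1)^2 + 9))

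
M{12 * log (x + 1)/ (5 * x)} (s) -12 * pi * csc (pi * s)/ (5 * s - 5)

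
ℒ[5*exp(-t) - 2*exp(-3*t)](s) 5/(s+1) - 2/(s+3) 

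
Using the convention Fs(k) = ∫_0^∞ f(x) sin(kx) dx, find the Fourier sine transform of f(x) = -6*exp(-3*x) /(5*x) -6*atan(k/3) /5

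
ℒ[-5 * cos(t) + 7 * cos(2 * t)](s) 7 * s/(s^2 + 4)-5 * s/(s^2 + 1)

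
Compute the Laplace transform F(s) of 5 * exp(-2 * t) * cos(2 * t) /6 5 * (s + 2) /(6 * ((s + 2) ^2 + 4) ) 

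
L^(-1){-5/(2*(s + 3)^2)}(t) -5*t*exp(-3*t)/2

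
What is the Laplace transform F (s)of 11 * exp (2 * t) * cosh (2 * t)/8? 11 * (s - 2)/ (8 * s * (s - 4))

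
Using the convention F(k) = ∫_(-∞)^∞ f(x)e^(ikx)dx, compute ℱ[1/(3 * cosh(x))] pi/(3 * cosh(pi * k/2))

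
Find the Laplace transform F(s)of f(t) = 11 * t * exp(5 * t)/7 11/(7 * (s - 5)^2)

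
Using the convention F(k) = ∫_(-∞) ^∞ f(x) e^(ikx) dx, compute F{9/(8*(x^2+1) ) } 9*pi*exp(-Abs(k) ) /8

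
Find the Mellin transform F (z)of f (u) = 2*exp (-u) 2*gamma (z)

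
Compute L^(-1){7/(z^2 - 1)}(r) 7*sinh(r)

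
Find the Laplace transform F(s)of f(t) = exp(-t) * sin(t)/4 1/(4 * ((s + 1)^2 + 1))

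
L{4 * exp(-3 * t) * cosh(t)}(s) 4 * (s + 3)/((s + 3)^2 - 1)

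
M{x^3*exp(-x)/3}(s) gamma(s+3)/3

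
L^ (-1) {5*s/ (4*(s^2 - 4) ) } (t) 5*cosh (2*t) /4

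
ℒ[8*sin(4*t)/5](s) 32/(5*(s^2 + 16))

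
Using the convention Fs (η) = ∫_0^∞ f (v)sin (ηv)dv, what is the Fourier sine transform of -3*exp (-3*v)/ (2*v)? -3*atan (η/3)/2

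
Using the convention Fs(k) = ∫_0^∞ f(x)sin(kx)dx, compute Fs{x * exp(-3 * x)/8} 3 * k/(4 * (k^2 + 9)^2)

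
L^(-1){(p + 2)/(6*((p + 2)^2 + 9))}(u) exp(-2*u)*cos(3*u)/6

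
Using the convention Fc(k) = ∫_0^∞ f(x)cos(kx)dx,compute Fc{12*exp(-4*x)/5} 48/(5*(k^2+16))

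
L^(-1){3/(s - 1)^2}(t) 3*t*exp(t)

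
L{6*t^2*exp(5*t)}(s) 12/(s - 5)^3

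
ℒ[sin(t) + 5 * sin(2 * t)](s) 10/(s^2 + 4) + 1/(s^2 + 1)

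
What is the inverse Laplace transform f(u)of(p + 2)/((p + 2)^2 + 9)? exp(-2*u)*cos(3*u)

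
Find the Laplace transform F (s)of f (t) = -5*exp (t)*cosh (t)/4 5*(1 - s)/ (4*s*(s - 2))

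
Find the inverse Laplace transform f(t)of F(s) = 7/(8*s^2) 7*t/8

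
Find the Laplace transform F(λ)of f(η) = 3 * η 3/λ^2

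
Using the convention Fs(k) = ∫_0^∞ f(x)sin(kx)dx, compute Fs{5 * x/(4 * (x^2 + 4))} 5 * pi * exp(-2 * k)/8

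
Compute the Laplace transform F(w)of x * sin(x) 2 * w/(w^2 + 1)^2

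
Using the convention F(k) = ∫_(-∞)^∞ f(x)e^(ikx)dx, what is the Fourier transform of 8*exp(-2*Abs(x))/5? 32/(5*(k^2+4))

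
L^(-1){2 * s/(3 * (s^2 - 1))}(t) 2 * cosh(t)/3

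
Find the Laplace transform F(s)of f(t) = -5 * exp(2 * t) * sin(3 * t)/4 -15/(4 * (s - 2)^2 + 36)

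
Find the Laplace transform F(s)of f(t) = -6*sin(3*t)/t -6*atan(3/s)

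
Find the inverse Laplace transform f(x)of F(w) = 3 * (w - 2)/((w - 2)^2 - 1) 3 * exp(2 * x) * cosh(x)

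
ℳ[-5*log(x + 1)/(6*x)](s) 5*pi*csc(pi*s)/(6*(s - 1))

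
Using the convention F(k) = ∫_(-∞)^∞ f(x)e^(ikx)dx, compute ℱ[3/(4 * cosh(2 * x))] 3 * pi/(8 * cosh(pi * k/4))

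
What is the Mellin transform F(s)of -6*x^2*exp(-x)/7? -6*gamma(s+2)/7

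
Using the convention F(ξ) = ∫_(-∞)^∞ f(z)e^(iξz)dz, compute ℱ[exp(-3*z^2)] sqrt(3)*sqrt(pi)*exp(-ξ^2/12)/3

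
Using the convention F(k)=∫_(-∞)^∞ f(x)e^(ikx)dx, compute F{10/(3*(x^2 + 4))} 5*pi*exp(-2*Abs(k))/3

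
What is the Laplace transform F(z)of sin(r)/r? atan(1/z)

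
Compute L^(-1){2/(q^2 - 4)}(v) sinh(2 * v)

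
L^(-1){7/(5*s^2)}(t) 7*t/5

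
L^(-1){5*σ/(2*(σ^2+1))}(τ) 5*cos(τ)/2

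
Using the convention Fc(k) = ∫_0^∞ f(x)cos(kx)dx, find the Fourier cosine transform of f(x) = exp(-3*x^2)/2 sqrt(3)*sqrt(pi)*exp(-k^2/12)/12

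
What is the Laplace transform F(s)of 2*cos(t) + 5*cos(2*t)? 5*s/(s^2 + 4) + 2*s/(s^2 + 1)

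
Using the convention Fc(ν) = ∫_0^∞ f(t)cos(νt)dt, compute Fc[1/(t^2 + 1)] pi*exp(-ν)/2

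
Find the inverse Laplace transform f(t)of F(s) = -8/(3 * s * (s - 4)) -4 * exp(2 * t) * sinh(2 * t)/3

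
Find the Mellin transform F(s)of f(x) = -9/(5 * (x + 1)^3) -9 * pi * (s - 2) * (s - 1)/(10 * sin(pi * s))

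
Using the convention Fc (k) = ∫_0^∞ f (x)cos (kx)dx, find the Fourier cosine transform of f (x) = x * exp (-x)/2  (1 - k^2)/ (2 * (k^2 + 1)^2)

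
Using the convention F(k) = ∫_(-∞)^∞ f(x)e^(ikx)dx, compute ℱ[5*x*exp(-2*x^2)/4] 5*sqrt(2)*I*sqrt(pi)*k*exp(-k^2/8)/32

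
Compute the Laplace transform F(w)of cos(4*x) w/(w^2 + 16)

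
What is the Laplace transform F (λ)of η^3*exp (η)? 6/ (λ - 1)^4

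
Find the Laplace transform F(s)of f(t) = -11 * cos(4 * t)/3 -11 * s/(3 * s^2 + 48)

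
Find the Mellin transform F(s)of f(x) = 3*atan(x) -3*pi*sec(pi*s/2)/(2*s)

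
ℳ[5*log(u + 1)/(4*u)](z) -5*pi*csc(pi*z)/(4*z - 4)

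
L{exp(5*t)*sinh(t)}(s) 1/((s - 5)^2 - 1)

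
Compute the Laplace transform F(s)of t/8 1/(8*s^2)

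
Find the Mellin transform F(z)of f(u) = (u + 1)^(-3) pi * (z - 2) * (z - 1)/(2 * sin(pi * z))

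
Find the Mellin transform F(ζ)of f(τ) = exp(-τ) gamma(ζ)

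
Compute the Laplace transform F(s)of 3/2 3/(2*s)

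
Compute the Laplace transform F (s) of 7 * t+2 7/s^2+2/s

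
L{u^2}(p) 2/p^3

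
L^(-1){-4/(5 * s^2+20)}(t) -2 * sin(2 * t)/5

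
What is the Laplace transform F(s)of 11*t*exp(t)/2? 11/(2*(s - 1)^2)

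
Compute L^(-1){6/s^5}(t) t^4/4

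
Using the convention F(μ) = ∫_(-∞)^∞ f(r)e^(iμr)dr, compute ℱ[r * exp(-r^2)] I * sqrt(pi) * μ * exp(-μ^2/4)/2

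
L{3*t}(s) 3/s^2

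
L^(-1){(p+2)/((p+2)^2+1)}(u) exp(-2*u)*cos(u)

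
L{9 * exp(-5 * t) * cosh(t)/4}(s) 9 * (s + 5)/(4 * ((s + 5)^2-1))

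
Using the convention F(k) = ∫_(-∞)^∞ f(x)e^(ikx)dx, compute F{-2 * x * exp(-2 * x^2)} -sqrt(2) * I * sqrt(pi) * k * exp(-k^2/8)/4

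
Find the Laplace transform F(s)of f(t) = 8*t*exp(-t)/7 8/(7*(s + 1)^2)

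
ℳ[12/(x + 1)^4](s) 2*gamma(s)*gamma(4 - s)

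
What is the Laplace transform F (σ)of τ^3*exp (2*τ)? 6/ (σ - 2)^4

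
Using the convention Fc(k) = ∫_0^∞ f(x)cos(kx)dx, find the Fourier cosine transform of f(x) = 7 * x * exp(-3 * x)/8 7 * (9 - k^2)/(8 * (k^2 + 9)^2)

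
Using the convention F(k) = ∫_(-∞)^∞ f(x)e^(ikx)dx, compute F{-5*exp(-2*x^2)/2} -5*sqrt(2)*sqrt(pi)*exp(-k^2/8)/4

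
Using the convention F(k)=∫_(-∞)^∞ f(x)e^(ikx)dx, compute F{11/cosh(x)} 11*pi/cosh(pi*k/2)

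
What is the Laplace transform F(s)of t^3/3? 2/s^4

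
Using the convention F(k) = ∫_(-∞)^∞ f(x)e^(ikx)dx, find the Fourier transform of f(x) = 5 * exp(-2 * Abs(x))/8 5/(2 * (k^2 + 4))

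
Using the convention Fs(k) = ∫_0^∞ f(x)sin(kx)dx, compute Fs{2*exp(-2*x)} 2*k/(k^2 + 4)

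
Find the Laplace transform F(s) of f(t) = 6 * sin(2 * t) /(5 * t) 6 * atan(2/s) /5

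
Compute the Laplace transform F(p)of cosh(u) p/(p^2 - 1)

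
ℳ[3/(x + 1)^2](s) -3*pi*(s - 1)/sin(pi*s)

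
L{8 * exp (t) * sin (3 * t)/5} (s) 24/ (5 * ( (s - 1)^2 + 9))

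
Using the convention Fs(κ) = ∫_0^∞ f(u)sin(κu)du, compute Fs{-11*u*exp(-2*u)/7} -44*κ/(7*(κ^2 + 4)^2)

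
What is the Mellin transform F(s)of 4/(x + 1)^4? 2*gamma(s)*gamma(4 - s)/3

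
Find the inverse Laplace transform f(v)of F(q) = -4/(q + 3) -4*exp(-3*v)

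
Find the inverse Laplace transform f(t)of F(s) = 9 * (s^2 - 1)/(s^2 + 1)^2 9 * t * cos(t)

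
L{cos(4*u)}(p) p/(p^2 + 16)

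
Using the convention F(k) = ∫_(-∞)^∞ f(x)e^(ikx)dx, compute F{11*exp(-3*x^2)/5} 11*sqrt(3)*sqrt(pi)*exp(-k^2/12)/15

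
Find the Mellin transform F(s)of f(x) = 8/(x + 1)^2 -8*pi*(s - 1)/sin(pi*s)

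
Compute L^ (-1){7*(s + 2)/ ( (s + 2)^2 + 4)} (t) 7*exp (-2*t)*cos (2*t)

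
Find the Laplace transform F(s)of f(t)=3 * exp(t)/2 3/(2 * (s - 1))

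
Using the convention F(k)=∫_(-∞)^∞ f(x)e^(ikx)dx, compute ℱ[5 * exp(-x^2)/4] 5 * sqrt(pi) * exp(-k^2/4)/4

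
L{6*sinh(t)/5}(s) 6/(5*(s^2 - 1))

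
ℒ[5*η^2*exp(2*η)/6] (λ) 5/(3*(λ - 2)^3)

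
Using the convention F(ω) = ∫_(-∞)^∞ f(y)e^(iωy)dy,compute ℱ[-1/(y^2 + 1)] -pi*exp(-Abs(ω))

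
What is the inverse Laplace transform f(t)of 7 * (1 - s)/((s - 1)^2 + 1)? -7 * exp(t) * cos(t)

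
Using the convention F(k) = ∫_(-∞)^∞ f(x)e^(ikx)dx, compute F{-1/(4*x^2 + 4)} -pi*exp(-Abs(k))/4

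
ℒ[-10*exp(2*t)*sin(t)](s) -10/((s - 2)^2 + 1)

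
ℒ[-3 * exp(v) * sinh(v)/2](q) -3/(2 * q * (q - 2))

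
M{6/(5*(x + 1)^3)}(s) 3*pi*(s - 2)*(s - 1)/(5*sin(pi*s))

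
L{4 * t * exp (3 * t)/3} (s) 4/ (3 * (s - 3)^2)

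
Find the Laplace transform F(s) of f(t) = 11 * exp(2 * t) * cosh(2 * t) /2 11 * (s - 2) /(2 * s * (s - 4) ) 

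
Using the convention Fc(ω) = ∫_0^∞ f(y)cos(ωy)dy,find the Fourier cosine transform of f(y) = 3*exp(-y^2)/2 3*sqrt(pi)*exp(-ω^2/4)/4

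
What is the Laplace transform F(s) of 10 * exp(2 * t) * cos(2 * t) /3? 10 * (s - 2) /(3 * ((s - 2) ^2 + 4) ) 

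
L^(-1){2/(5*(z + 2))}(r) 2*exp(-2*r)/5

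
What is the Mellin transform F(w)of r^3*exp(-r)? gamma(w + 3)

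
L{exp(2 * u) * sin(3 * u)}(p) 3/((p - 2)^2 + 9)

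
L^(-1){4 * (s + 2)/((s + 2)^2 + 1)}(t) 4 * exp(-2 * t) * cos(t)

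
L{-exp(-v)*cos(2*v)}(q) (-q - 1)/((q+1)^2+4)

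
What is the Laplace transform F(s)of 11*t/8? 11/(8*s^2)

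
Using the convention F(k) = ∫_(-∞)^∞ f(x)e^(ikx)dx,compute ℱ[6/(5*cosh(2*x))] 3*pi/(5*cosh(pi*k/4))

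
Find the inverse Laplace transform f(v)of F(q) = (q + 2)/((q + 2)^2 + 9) exp(-2*v)*cos(3*v)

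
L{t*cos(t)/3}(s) (s^2-1)/(3*(s^2 + 1)^2)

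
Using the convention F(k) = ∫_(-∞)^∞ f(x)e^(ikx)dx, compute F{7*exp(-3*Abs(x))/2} 21/(k^2 + 9)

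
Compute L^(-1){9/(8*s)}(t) 9/8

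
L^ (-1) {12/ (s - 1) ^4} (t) 2 * t^3 * exp (t) 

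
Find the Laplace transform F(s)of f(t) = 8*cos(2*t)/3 8*s/(3*(s^2 + 4))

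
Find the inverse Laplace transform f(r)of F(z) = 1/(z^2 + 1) sin(r)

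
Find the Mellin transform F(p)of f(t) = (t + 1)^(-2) (-pi * p + pi)/sin(pi * p)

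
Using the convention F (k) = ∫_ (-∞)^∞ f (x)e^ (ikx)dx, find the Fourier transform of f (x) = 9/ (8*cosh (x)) 9*pi/ (8*cosh (pi*k/2))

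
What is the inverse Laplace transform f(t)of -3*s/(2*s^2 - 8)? -3*cosh(2*t)/2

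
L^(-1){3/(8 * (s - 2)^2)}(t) 3 * t * exp(2 * t)/8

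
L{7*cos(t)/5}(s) 7*s/(5*(s^2+1))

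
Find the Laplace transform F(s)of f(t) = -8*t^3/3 -16/s^4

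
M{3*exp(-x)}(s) 3*gamma(s)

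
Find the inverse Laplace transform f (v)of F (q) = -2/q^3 -v^2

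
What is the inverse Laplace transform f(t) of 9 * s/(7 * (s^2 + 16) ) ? 9 * cos(4 * t) /7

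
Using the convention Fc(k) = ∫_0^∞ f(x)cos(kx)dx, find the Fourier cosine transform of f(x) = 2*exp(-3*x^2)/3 sqrt(3)*sqrt(pi)*exp(-k^2/12)/9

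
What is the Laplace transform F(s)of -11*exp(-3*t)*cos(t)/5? 11*(-s - 3)/(5*((s + 3)^2 + 1))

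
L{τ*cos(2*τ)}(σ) (σ^2 - 4)/(σ^2 + 4)^2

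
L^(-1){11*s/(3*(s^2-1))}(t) 11*cosh(t)/3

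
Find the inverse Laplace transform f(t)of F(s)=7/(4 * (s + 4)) 7 * exp(-4 * t)/4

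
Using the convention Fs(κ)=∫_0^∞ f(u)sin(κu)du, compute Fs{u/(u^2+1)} pi*exp(-κ)/2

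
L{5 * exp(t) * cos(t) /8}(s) 5 * (s - 1) /(8 * ((s - 1) ^2 + 1) ) 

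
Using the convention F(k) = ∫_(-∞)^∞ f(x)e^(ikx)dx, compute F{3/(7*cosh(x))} 3*pi/(7*cosh(pi*k/2))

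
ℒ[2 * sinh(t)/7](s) 2/(7 * (s^2 - 1))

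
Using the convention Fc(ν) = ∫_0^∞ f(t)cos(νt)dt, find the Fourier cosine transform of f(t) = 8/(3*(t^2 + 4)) 2*pi*exp(-2*ν)/3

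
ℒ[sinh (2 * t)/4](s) 1/ (2 * (s^2 - 4))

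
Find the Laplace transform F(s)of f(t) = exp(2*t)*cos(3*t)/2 (s - 2)/(2*((s - 2)^2+9))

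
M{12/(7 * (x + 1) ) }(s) 12 * pi * csc(pi * s) /7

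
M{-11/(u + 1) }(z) -11 * pi * csc(pi * z) 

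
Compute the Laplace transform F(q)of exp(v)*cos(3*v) (q - 1)/((q - 1)^2+9)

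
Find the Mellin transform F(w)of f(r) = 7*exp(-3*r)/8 7*gamma(w)/(8*3^w)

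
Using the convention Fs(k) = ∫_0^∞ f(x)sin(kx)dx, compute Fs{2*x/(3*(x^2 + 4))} pi*exp(-2*k)/3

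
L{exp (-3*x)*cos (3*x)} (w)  (w + 3)/ ( (w + 3)^2 + 9)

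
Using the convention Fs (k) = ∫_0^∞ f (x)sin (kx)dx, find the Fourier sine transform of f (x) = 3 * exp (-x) 3 * k/ (k^2 + 1)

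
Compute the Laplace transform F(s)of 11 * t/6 11/(6 * s^2)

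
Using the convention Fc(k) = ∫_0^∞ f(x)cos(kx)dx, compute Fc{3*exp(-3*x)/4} 9/(4*(k^2 + 9))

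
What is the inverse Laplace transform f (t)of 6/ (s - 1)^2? 6 * t * exp (t)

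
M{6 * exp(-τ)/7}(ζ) 6 * gamma(ζ)/7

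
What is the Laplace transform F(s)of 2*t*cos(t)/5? 2*(s^2 - 1)/(5*(s^2 + 1)^2)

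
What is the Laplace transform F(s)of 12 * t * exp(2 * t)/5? 12/(5 * (s - 2)^2)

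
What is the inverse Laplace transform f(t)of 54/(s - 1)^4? 9 * t^3 * exp(t)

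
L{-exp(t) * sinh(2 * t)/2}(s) -1/((s - 1)^2 - 4)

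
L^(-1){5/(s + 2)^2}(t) 5 * t * exp(-2 * t)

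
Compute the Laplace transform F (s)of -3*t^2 -6/s^3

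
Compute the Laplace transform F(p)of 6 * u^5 720/p^6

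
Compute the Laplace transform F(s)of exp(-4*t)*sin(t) 1/((s + 4)^2 + 1)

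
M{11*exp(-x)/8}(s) 11*gamma(s)/8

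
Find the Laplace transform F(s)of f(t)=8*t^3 48/s^4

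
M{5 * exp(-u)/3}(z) 5 * gamma(z)/3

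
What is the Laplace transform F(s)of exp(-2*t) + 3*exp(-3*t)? 1/(s + 2) + 3/(s + 3)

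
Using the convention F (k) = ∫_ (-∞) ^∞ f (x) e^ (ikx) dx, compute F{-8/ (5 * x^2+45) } -8 * pi * exp (-3 * Abs (k) ) /15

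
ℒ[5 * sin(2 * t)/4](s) 5/(2 * (s^2 + 4))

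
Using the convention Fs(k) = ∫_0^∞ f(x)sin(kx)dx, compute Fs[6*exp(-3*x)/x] 6*atan(k/3)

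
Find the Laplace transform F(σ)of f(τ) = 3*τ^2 6/σ^3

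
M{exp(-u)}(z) gamma(z)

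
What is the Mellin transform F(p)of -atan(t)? pi*sec(pi*p/2)/(2*p)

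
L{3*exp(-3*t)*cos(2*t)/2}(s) 3*(s + 3)/(2*((s + 3)^2 + 4))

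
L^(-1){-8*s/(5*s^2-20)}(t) -8*cosh(2*t)/5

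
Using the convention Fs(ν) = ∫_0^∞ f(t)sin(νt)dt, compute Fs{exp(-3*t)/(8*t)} atan(ν/3)/8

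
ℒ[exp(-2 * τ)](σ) 1/(σ + 2)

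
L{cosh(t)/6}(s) s/(6*(s^2 - 1))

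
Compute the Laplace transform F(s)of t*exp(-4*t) (s+4)^(-2)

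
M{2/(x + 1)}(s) 2*pi*csc(pi*s)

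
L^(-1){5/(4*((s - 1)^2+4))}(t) 5*exp(t)*sin(2*t)/8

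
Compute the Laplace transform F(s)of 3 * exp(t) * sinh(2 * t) 6/((s - 1)^2 - 4)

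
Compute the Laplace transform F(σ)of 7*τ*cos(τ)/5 7*(σ^2 - 1)/(5*(σ^2+1)^2)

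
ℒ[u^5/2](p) 60/p^6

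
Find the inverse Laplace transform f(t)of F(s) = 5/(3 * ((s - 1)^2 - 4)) 5 * exp(t) * sinh(2 * t)/6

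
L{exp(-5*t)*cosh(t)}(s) (s + 5)/((s + 5)^2 - 1)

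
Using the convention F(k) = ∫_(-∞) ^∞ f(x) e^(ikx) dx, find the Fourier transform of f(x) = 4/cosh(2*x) 2*pi/cosh(pi*k/4) 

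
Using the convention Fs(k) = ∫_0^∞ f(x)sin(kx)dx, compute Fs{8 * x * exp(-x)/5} 16 * k/(5 * (k^2 + 1)^2)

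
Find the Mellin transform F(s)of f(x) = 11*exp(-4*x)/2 11*gamma(s)/(2*2^(2*s))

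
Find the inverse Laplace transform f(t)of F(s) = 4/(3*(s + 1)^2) 4*t*exp(-t)/3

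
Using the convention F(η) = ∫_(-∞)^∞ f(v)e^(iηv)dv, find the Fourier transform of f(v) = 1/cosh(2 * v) pi/(2 * cosh(pi * η/4))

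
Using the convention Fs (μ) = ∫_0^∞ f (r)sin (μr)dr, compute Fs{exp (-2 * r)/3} μ/ (3 * (μ^2 + 4))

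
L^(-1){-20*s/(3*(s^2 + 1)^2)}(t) -10*t*sin(t)/3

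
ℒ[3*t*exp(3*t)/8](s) 3/(8*(s - 3)^2)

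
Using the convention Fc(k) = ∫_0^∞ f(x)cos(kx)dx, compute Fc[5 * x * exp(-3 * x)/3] 5 * (9 - k^2)/(3 * (k^2 + 9)^2)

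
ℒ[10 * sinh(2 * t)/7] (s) 20/(7 * (s^2 - 4))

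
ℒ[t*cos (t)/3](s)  (s^2 - 1)/ (3*(s^2+1)^2)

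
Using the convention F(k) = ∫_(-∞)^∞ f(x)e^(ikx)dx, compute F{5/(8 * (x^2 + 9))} 5 * pi * exp(-3 * Abs(k))/24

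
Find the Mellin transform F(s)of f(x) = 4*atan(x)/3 -2*pi*sec(pi*s/2)/(3*s)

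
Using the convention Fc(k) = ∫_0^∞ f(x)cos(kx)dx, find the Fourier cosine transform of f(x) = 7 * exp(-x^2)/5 7 * sqrt(pi) * exp(-k^2/4)/10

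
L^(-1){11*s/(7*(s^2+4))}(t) 11*cos(2*t)/7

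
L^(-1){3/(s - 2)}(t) 3*exp(2*t)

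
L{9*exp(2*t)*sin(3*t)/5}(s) 27/(5*((s - 2)^2 + 9))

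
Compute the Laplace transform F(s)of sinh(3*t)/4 3/(4*(s^2 - 9))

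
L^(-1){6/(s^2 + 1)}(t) 6 * sin(t)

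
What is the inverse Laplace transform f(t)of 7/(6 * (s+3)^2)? 7 * t * exp(-3 * t)/6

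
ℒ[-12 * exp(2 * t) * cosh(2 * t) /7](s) 12 * (2 - s) /(7 * s * (s - 4) ) 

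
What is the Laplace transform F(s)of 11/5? 11/(5 * s)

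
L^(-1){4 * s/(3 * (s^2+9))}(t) 4 * cos(3 * t)/3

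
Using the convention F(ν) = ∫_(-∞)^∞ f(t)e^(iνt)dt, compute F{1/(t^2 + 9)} pi * exp(-3 * Abs(ν))/3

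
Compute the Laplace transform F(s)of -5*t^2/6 -5/(3*s^3)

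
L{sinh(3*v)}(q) 3/(q^2-9)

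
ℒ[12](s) 12/s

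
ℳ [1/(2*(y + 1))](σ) pi*csc(pi*σ)/2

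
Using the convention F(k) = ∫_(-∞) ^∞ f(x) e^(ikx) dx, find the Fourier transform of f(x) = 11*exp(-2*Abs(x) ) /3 44/(3*(k^2 + 4) ) 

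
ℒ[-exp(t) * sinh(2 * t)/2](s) -1/((s - 1)^2 - 4)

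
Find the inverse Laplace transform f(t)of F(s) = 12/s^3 6 * t^2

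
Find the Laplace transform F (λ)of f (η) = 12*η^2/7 24/ (7*λ^3)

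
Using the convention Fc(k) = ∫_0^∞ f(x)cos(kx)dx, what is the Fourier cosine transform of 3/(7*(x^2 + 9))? pi*exp(-3*k)/14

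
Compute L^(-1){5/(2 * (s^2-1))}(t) 5 * sinh(t)/2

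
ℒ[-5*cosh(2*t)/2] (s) -5*s/(2*s^2 - 8)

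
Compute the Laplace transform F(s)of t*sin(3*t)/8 3*s/(4*(s^2 + 9)^2)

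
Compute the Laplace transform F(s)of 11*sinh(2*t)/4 11/(2*(s^2 - 4))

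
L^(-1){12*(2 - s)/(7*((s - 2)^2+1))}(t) -12*exp(2*t)*cos(t)/7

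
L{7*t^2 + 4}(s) 14/s^3 + 4/s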